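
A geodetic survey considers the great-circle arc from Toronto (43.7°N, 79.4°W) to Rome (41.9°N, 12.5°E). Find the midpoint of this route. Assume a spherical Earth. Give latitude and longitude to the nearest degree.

Convert each endpoint to a unit vector on the sphere (x = cos φ cos λ, y = cos φ sin λ, z = sin φ).
The central angle between the endpoints is δ = arccos(p₁·p₂) ≈ 1.111 rad (63.7°).
Interpolate at f = 1/2 with slerp weights a = sin((1−f)δ)/sin δ ≈ 0.589, b = sin(fδ)/sin δ ≈ 0.589.
p = a·p₁ + b·p₂ ≈ (0.506, -0.323, 0.800); φ = arcsin(p_z) ≈ 53.10°, λ = atan2(p_y, p_x) ≈ -32.59°.

≈ 53°N, 33°W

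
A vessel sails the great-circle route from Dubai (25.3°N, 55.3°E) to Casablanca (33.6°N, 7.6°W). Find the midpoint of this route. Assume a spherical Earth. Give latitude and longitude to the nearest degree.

≈ (33°N, 25°E)

The haversine formula gives a central angle δ ≈ 0.953 rad (54.6°) between the endpoints.
Interpolate at f = 1/2 with slerp weights a = sin((1−f)δ)/sin δ ≈ 0.563, b = sin(fδ)/sin δ ≈ 0.563.
p = a·p₁ + b·p₂ ≈ (0.754, 0.356, 0.552); φ = arcsin(p_z) ≈ 33.49°, λ = atan2(p_y, p_x) ≈ 25.29°.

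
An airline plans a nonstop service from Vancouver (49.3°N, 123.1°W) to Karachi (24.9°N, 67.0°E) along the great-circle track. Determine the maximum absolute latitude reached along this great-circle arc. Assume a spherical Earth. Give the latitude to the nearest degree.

The great circle lies in the plane with unit normal n̂ = (p₁ × p₂)/|p₁ × p₂|.
Here n̂_z ≈ -0.108; the vertex latitude is φ_max = arccos|n̂_z| ≈ 83.8°.
Check via Clairaut: cos φ_max = |cos φ₁| · sin C = cos(49.3°)·sin(9.5°) ≈ 0.108, again giving ≈ 83.8°.

≈ 84°N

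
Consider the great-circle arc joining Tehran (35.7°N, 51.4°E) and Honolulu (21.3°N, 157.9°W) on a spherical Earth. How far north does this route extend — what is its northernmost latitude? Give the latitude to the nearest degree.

≈ 66°N

The great circle lies in the plane with unit normal n̂ = (p₁ × p₂)/|p₁ × p₂|.
Here n̂_z ≈ +0.414; the vertex latitude is φ_max = arccos|n̂_z| ≈ 65.5°.
Check via Clairaut: cos φ_max = |cos φ₁| · sin C = cos(35.7°)·sin(30.7°) ≈ 0.414, again giving ≈ 65.5°.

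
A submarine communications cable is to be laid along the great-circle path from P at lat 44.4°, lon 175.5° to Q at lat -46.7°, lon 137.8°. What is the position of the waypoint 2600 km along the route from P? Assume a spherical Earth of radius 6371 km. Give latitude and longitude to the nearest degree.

Convert each endpoint to a unit vector on the sphere (x = cos φ cos λ, y = cos φ sin λ, z = sin φ).
The central angle between the endpoints is δ = arccos(p₁·p₂) ≈ 1.693 rad (97.0°). The total great-circle distance is δ·R ≈ 1.693 × 6371 ≈ 10784 km, so the target fraction is f = 2600/10784 ≈ 0.241.
Interpolate at f ≈ 0.241 with slerp weights a = sin((1−f)δ)/sin δ ≈ 0.966, b = sin(fδ)/sin δ ≈ 0.400.
p = a·p₁ + b·p₂ ≈ (-0.892, 0.238, 0.385); φ = arcsin(p_z) ≈ 22.66°, λ = atan2(p_y, p_x) ≈ 165.03°.

≈ lat 23°, lon 165°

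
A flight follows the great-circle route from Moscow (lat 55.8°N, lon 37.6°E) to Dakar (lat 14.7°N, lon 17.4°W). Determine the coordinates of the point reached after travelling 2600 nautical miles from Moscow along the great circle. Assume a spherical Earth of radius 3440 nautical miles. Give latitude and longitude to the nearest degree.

≈ lat 27°N, lon 8°W

Write both endpoints as unit vectors p₁, p₂ with components (cos φ cos λ, cos φ sin λ, sin φ).
The central angle between the endpoints is δ = arccos(p₁·p₂) ≈ 1.022 rad (58.6°). The total great-circle distance is δ·R ≈ 1.022 × 3440 ≈ 3515 nmi, so the target fraction is f = 2600/3515 ≈ 0.740.
Interpolate at f ≈ 0.740 with slerp weights a = sin((1−f)δ)/sin δ ≈ 0.308, b = sin(fδ)/sin δ ≈ 0.804.
p = a·p₁ + b·p₂ ≈ (0.879, -0.127, 0.459); φ = arcsin(p_z) ≈ 27.32°, λ = atan2(p_y, p_x) ≈ -8.21°.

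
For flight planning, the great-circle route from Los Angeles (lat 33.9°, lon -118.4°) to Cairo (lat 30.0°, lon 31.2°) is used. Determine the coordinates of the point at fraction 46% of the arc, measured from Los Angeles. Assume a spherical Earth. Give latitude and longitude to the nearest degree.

≈ lat 67°, lon -50°

Write both endpoints as unit vectors p₁, p₂ with components (cos φ cos λ, cos φ sin λ, sin φ).
The central angle between the endpoints is δ = arccos(p₁·p₂) ≈ 1.919 rad (109.9°).
Interpolate at f = 0.46 with slerp weights a = sin((1−f)δ)/sin δ ≈ 0.915, b = sin(fδ)/sin δ ≈ 0.822.
p = a·p₁ + b·p₂ ≈ (0.247, -0.300, 0.921); φ = arcsin(p_z) ≈ 67.13°, λ = atan2(p_y, p_x) ≈ -50.46°.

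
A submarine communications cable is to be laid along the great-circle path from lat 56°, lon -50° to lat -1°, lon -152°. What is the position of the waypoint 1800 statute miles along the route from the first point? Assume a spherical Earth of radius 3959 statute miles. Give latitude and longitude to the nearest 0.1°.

≈ lat 51.7°, lon -94.4°

The haversine formula gives a central angle δ ≈ 1.702 rad (97.5°) between the endpoints. The total great-circle distance is δ·R ≈ 1.702 × 3959 ≈ 6738 mi, so the target fraction is f = 1800/6738 ≈ 0.267.
Interpolate at f ≈ 0.267 with slerp weights a = sin((1−f)δ)/sin δ ≈ 0.956, b = sin(fδ)/sin δ ≈ 0.443.
p = a·p₁ + b·p₂ ≈ (-0.047, -0.618, 0.785); φ = arcsin(p_z) ≈ 51.73°, λ = atan2(p_y, p_x) ≈ -94.38°.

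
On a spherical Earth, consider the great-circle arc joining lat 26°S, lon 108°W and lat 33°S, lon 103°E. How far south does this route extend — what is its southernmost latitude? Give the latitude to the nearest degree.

The great circle lies in the plane with unit normal n̂ = (p₁ × p₂)/|p₁ × p₂|.
Here n̂_z ≈ -0.425; the vertex latitude is φ_max = arccos|n̂_z| ≈ 64.8°.
Check via Clairaut: cos φ_max = |cos φ₁| · sin C = cos(26.0°)·sin(151.8°) ≈ 0.425, again giving ≈ 64.8°.

≈ 65°S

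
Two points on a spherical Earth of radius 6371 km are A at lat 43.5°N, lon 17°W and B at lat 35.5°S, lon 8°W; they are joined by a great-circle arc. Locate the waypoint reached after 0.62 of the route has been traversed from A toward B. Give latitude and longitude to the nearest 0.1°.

≈ lat 5.5°S, lon 11.3°W

Convert each endpoint to a unit vector on the sphere (x = cos φ cos λ, y = cos φ sin λ, z = sin φ).
The central angle between the endpoints is δ = arccos(p₁·p₂) ≈ 1.386 rad (79.4°).
Interpolate at f = 0.62 with slerp weights a = sin((1−f)δ)/sin δ ≈ 0.511, b = sin(fδ)/sin δ ≈ 0.771.
p = a·p₁ + b·p₂ ≈ (0.976, -0.196, -0.095); φ = arcsin(p_z) ≈ -5.48°, λ = atan2(p_y, p_x) ≈ -11.34°.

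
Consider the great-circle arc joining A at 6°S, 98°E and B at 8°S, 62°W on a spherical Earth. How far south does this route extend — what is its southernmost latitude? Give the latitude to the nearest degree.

≈ 35°S

The great circle lies in the plane with unit normal n̂ = (p₁ × p₂)/|p₁ × p₂|.
Here n̂_z ≈ -0.816; the vertex latitude is φ_max = arccos|n̂_z| ≈ 35.3°.
Check via Clairaut: cos φ_max = |cos φ₁| · sin C = cos(6.0°)·sin(124.8°) ≈ 0.816, again giving ≈ 35.3°.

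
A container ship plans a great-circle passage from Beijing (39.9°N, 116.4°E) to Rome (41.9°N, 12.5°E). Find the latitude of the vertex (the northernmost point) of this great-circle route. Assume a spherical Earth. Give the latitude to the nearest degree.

The great circle lies in the plane with unit normal n̂ = (p₁ × p₂)/|p₁ × p₂|.
Here n̂_z ≈ -0.579; the vertex latitude is φ_max = arccos|n̂_z| ≈ 54.6°.

≈ 55°N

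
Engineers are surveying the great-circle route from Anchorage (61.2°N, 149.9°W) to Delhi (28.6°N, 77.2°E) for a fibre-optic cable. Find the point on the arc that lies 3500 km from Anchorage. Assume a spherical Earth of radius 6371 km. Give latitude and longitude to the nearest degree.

From cos δ = sin φ₁ sin φ₂ + cos φ₁ cos φ₂ cos Δλ, the central angle is δ ≈ 1.439 rad (82.4°). The total great-circle distance is δ·R ≈ 1.439 × 6371 ≈ 9167 km, so the target fraction is f = 3500/9167 ≈ 0.382.
Interpolate at f ≈ 0.382 with slerp weights a = sin((1−f)δ)/sin δ ≈ 0.784, b = sin(fδ)/sin δ ≈ 0.527.
p = a·p₁ + b·p₂ ≈ (-0.224, 0.262, 0.939); φ = arcsin(p_z) ≈ 69.85°, λ = atan2(p_y, p_x) ≈ 130.58°.

≈ (70°N, 131°E)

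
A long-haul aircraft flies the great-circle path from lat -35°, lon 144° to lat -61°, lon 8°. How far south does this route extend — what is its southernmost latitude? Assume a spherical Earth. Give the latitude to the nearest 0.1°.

The great circle lies in the plane with unit normal n̂ = (p₁ × p₂)/|p₁ × p₂|.
Here n̂_z ≈ -0.283; the vertex latitude is φ_max = arccos|n̂_z| ≈ 73.6°.

≈ -73.6°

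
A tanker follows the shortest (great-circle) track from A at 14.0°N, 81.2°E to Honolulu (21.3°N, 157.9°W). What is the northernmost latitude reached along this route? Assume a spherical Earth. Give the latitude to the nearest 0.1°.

≈ 33.1°N

The great circle lies in the plane with unit normal n̂ = (p₁ × p₂)/|p₁ × p₂|.
Here n̂_z ≈ +0.837; the vertex latitude is φ_max = arccos|n̂_z| ≈ 33.1°.
Check via Clairaut: cos φ_max = |cos φ₁| · sin C = cos(14.0°)·sin(59.6°) ≈ 0.837, again giving ≈ 33.1°.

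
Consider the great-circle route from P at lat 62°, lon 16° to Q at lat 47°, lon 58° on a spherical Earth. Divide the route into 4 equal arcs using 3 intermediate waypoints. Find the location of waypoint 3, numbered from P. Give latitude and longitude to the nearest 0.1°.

Convert each endpoint to a unit vector on the sphere (x = cos φ cos λ, y = cos φ sin λ, z = sin φ).
The central angle between the endpoints is δ = arccos(p₁·p₂) ≈ 0.487 rad (27.9°).
Interpolate at f = 3/4 with slerp weights a = sin((1−f)δ)/sin δ ≈ 0.260, b = sin(fδ)/sin δ ≈ 0.763.
p = a·p₁ + b·p₂ ≈ (0.393, 0.475, 0.787); φ = arcsin(p_z) ≈ 51.94°, λ = atan2(p_y, p_x) ≈ 50.40°.

≈ lat 51.9°, lon 50.4°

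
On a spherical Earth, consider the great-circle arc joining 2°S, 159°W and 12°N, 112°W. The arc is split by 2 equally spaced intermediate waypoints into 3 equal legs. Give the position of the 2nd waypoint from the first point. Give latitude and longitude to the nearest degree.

≈ 8°N, 128°W

Write both endpoints as unit vectors p₁, p₂ with components (cos φ cos λ, cos φ sin λ, sin φ).
The central angle between the endpoints is δ = arccos(p₁·p₂) ≈ 0.851 rad (48.7°).
Interpolate at f = 2/3 with slerp weights a = sin((1−f)δ)/sin δ ≈ 0.372, b = sin(fδ)/sin δ ≈ 0.715.
p = a·p₁ + b·p₂ ≈ (-0.609, -0.781, 0.136); φ = arcsin(p_z) ≈ 7.79°, λ = atan2(p_y, p_x) ≈ -127.94°.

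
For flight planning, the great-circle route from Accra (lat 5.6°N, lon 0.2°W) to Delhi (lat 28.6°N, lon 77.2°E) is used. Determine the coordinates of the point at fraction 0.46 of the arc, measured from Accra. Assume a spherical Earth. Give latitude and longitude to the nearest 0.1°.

Write both endpoints as unit vectors p₁, p₂ with components (cos φ cos λ, cos φ sin λ, sin φ).
The central angle between the endpoints is δ = arccos(p₁·p₂) ≈ 1.331 rad (76.3°).
Interpolate at f = 0.46 with slerp weights a = sin((1−f)δ)/sin δ ≈ 0.678, b = sin(fδ)/sin δ ≈ 0.592.
p = a·p₁ + b·p₂ ≈ (0.790, 0.504, 0.349); φ = arcsin(p_z) ≈ 20.45°, λ = atan2(p_y, p_x) ≈ 32.56°.

≈ lat 20.4°N, lon 32.6°E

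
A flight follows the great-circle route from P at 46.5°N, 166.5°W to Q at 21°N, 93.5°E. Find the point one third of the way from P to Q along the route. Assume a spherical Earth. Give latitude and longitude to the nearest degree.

≈ 50°N, 153°E

Convert each endpoint to a unit vector on the sphere (x = cos φ cos λ, y = cos φ sin λ, z = sin φ).
The central angle between the endpoints is δ = arccos(p₁·p₂) ≈ 1.422 rad (81.5°).
Interpolate at f = 1/3 with slerp weights a = sin((1−f)δ)/sin δ ≈ 0.821, b = sin(fδ)/sin δ ≈ 0.462.
p = a·p₁ + b·p₂ ≈ (-0.576, 0.298, 0.761); φ = arcsin(p_z) ≈ 49.56°, λ = atan2(p_y, p_x) ≈ 152.64°.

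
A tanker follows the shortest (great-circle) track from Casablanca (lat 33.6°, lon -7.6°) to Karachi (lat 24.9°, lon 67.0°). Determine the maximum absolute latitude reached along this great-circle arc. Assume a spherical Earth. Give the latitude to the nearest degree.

The great circle lies in the plane with unit normal n̂ = (p₁ × p₂)/|p₁ × p₂|.
Here n̂_z ≈ +0.808; the vertex latitude is φ_max = arccos|n̂_z| ≈ 36.1°.

≈ 36°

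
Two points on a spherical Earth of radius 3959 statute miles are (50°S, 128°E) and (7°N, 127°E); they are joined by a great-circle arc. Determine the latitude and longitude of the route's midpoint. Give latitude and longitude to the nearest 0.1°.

Convert each endpoint to a unit vector on the sphere (x = cos φ cos λ, y = cos φ sin λ, z = sin φ).
The central angle between the endpoints is δ = arccos(p₁·p₂) ≈ 0.995 rad (57.0°).
Interpolate at f = 1/2 with slerp weights a = sin((1−f)δ)/sin δ ≈ 0.569, b = sin(fδ)/sin δ ≈ 0.569.
p = a·p₁ + b·p₂ ≈ (-0.565, 0.739, -0.367); φ = arcsin(p_z) ≈ -21.50°, λ = atan2(p_y, p_x) ≈ 127.39°.

≈ (21.5°S, 127.4°E)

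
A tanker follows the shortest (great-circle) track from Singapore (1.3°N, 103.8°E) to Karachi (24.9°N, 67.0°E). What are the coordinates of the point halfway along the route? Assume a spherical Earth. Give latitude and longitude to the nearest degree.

Write both endpoints as unit vectors p₁, p₂ with components (cos φ cos λ, cos φ sin λ, sin φ).
The central angle between the endpoints is δ = arccos(p₁·p₂) ≈ 0.744 rad (42.6°).
Interpolate at f = 1/2 with slerp weights a = sin((1−f)δ)/sin δ ≈ 0.537, b = sin(fδ)/sin δ ≈ 0.537.
p = a·p₁ + b·p₂ ≈ (0.062, 0.969, 0.238); φ = arcsin(p_z) ≈ 13.78°, λ = atan2(p_y, p_x) ≈ 86.33°.

≈ 14°N, 86°E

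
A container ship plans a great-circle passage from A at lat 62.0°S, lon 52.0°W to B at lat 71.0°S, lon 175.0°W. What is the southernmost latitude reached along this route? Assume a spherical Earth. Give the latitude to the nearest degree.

The great circle lies in the plane with unit normal n̂ = (p₁ × p₂)/|p₁ × p₂|.
Here n̂_z ≈ -0.194; the vertex latitude is φ_max = arccos|n̂_z| ≈ 78.8°.

≈ 79°S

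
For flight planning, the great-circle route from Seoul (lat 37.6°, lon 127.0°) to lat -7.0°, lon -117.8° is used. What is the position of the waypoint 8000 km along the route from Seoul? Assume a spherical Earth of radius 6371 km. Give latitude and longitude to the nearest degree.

The haversine formula gives a central angle δ ≈ 1.992 rad (114.2°) between the endpoints. The total great-circle distance is δ·R ≈ 1.992 × 6371 ≈ 12693 km, so the target fraction is f = 8000/12693 ≈ 0.630.
Interpolate at f ≈ 0.630 with slerp weights a = sin((1−f)δ)/sin δ ≈ 0.736, b = sin(fδ)/sin δ ≈ 1.042.
p = a·p₁ + b·p₂ ≈ (-0.833, -0.449, 0.322); φ = arcsin(p_z) ≈ 18.80°, λ = atan2(p_y, p_x) ≈ -151.69°.

≈ lat 19°, lon -152°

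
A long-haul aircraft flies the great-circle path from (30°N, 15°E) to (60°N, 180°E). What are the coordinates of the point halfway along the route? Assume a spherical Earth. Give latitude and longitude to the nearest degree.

The haversine formula gives a central angle δ ≈ 1.556 rad (89.2°) between the endpoints.
Interpolate at f = 1/2 with slerp weights a = sin((1−f)δ)/sin δ ≈ 0.702, b = sin(fδ)/sin δ ≈ 0.702.
p = a·p₁ + b·p₂ ≈ (0.236, 0.157, 0.959); φ = arcsin(p_z) ≈ 73.51°, λ = atan2(p_y, p_x) ≈ 33.67°.

≈ (74°N, 34°E)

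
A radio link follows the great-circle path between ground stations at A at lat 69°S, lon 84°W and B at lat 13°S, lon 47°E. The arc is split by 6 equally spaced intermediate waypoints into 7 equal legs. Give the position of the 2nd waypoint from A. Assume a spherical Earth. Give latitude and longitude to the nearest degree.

≈ lat 71°S, lon 2°W

Write both endpoints as unit vectors p₁, p₂ with components (cos φ cos λ, cos φ sin λ, sin φ).
The central angle between the endpoints is δ = arccos(p₁·p₂) ≈ 1.590 rad (91.1°).
Interpolate at f = 2/7 with slerp weights a = sin((1−f)δ)/sin δ ≈ 0.907, b = sin(fδ)/sin δ ≈ 0.439.
p = a·p₁ + b·p₂ ≈ (0.326, -0.011, -0.945); φ = arcsin(p_z) ≈ -70.99°, λ = atan2(p_y, p_x) ≈ -1.85°.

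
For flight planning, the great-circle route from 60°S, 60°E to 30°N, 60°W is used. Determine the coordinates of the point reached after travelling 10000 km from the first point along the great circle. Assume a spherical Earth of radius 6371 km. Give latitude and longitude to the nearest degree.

The haversine formula gives a central angle δ ≈ 2.278 rad (130.5°) between the endpoints. The total great-circle distance is δ·R ≈ 2.278 × 6371 ≈ 14512 km, so the target fraction is f = 10000/14512 ≈ 0.689.
Interpolate at f ≈ 0.689 with slerp weights a = sin((1−f)δ)/sin δ ≈ 0.855, b = sin(fδ)/sin δ ≈ 1.315.
p = a·p₁ + b·p₂ ≈ (0.783, -0.616, -0.083); φ = arcsin(p_z) ≈ -4.77°, λ = atan2(p_y, p_x) ≈ -38.18°.

≈ 5°S, 38°W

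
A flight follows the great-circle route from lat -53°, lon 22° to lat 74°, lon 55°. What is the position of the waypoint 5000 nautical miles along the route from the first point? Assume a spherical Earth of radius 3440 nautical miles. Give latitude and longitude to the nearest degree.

≈ lat 30°, lon 35°

Write both endpoints as unit vectors p₁, p₂ with components (cos φ cos λ, cos φ sin λ, sin φ).
The central angle between the endpoints is δ = arccos(p₁·p₂) ≈ 2.251 rad (128.9°). The total great-circle distance is δ·R ≈ 2.251 × 3440 ≈ 7742 nmi, so the target fraction is f = 5000/7742 ≈ 0.646.
Interpolate at f ≈ 0.646 with slerp weights a = sin((1−f)δ)/sin δ ≈ 0.920, b = sin(fδ)/sin δ ≈ 1.277.
p = a·p₁ + b·p₂ ≈ (0.715, 0.496, 0.493); φ = arcsin(p_z) ≈ 29.54°, λ = atan2(p_y, p_x) ≈ 34.73°.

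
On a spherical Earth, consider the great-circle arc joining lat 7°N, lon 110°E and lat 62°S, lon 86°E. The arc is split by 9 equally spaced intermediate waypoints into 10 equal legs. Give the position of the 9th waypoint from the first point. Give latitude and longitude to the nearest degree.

≈ lat 55°S, lon 91°E

From cos δ = sin φ₁ sin φ₂ + cos φ₁ cos φ₂ cos Δλ, the central angle is δ ≈ 1.247 rad (71.5°).
Interpolate at f = 9/10 with slerp weights a = sin((1−f)δ)/sin δ ≈ 0.131, b = sin(fδ)/sin δ ≈ 0.951.
p = a·p₁ + b·p₂ ≈ (-0.013, 0.568, -0.823); φ = arcsin(p_z) ≈ -55.41°, λ = atan2(p_y, p_x) ≈ 91.35°.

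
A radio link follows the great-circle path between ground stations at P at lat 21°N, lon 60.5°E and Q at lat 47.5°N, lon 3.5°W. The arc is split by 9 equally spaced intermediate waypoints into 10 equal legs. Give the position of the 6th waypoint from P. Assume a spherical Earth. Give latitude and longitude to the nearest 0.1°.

≈ lat 41.3°N, lon 27.6°E

Convert each endpoint to a unit vector on the sphere (x = cos φ cos λ, y = cos φ sin λ, z = sin φ).
The central angle between the endpoints is δ = arccos(p₁·p₂) ≈ 1.000 rad (57.3°).
Interpolate at f = 6/10 with slerp weights a = sin((1−f)δ)/sin δ ≈ 0.463, b = sin(fδ)/sin δ ≈ 0.671.
p = a·p₁ + b·p₂ ≈ (0.665, 0.348, 0.660); φ = arcsin(p_z) ≈ 41.34°, λ = atan2(p_y, p_x) ≈ 27.64°.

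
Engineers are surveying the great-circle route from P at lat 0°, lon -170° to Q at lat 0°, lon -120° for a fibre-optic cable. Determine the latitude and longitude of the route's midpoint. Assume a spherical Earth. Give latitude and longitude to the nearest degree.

≈ lat 0°, lon -145°

The haversine formula gives a central angle δ ≈ 0.873 rad (50.0°) between the endpoints.
Interpolate at f = 1/2 with slerp weights a = sin((1−f)δ)/sin δ ≈ 0.552, b = sin(fδ)/sin δ ≈ 0.552.
p = a·p₁ + b·p₂ ≈ (-0.819, -0.574, 0.000); φ = arcsin(p_z) ≈ 0.00°, λ = atan2(p_y, p_x) ≈ -145.00°.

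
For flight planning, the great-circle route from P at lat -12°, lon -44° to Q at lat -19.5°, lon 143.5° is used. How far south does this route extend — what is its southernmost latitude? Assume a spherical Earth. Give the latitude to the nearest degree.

≈ -77°

The great circle lies in the plane with unit normal n̂ = (p₁ × p₂)/|p₁ × p₂|.
Here n̂_z ≈ -0.225; the vertex latitude is φ_max = arccos|n̂_z| ≈ 77.0°.
Check via Clairaut: cos φ_max = |cos φ₁| · sin C = cos(12.0°)·sin(166.7°) ≈ 0.225, again giving ≈ 77.0°.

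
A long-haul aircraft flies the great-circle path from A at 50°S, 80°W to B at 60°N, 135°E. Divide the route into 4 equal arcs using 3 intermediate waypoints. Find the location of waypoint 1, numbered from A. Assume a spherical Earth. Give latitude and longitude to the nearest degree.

≈ 19°S, 111°W

The haversine formula gives a central angle δ ≈ 2.756 rad (157.9°) between the endpoints.
Interpolate at f = 1/4 with slerp weights a = sin((1−f)δ)/sin δ ≈ 2.340, b = sin(fδ)/sin δ ≈ 1.692.
p = a·p₁ + b·p₂ ≈ (-0.337, -0.883, -0.327); φ = arcsin(p_z) ≈ -19.09°, λ = atan2(p_y, p_x) ≈ -110.89°.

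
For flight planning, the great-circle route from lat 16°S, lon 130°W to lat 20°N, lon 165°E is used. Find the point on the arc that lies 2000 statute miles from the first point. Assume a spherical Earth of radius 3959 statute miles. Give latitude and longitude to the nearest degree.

≈ lat 2°S, lon 155°W

The haversine formula gives a central angle δ ≈ 1.279 rad (73.3°) between the endpoints. The total great-circle distance is δ·R ≈ 1.279 × 3959 ≈ 5064 mi, so the target fraction is f = 2000/5064 ≈ 0.395.
Interpolate at f ≈ 0.395 with slerp weights a = sin((1−f)δ)/sin δ ≈ 0.730, b = sin(fδ)/sin δ ≈ 0.505.
p = a·p₁ + b·p₂ ≈ (-0.910, -0.415, -0.028); φ = arcsin(p_z) ≈ -1.62°, λ = atan2(p_y, p_x) ≈ -155.50°.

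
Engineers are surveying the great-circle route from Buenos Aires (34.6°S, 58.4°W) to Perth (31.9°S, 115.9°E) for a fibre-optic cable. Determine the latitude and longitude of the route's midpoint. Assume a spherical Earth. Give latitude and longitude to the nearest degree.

≈ (85°S, 46°E)

Write both endpoints as unit vectors p₁, p₂ with components (cos φ cos λ, cos φ sin λ, sin φ).
The central angle between the endpoints is δ = arccos(p₁·p₂) ≈ 1.977 rad (113.3°).
Interpolate at f = 1/2 with slerp weights a = sin((1−f)δ)/sin δ ≈ 0.909, b = sin(fδ)/sin δ ≈ 0.909.
p = a·p₁ + b·p₂ ≈ (0.055, 0.057, -0.997); φ = arcsin(p_z) ≈ -85.46°, λ = atan2(p_y, p_x) ≈ 45.99°.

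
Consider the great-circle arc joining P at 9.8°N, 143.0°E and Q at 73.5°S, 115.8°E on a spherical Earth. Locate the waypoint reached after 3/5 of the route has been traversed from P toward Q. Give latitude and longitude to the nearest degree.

≈ 41°S, 135°E

From cos δ = sin φ₁ sin φ₂ + cos φ₁ cos φ₂ cos Δλ, the central angle is δ ≈ 1.485 rad (85.1°).
Interpolate at f = 3/5 with slerp weights a = sin((1−f)δ)/sin δ ≈ 0.562, b = sin(fδ)/sin δ ≈ 0.781.
p = a·p₁ + b·p₂ ≈ (-0.539, 0.533, -0.653); φ = arcsin(p_z) ≈ -40.75°, λ = atan2(p_y, p_x) ≈ 135.31°.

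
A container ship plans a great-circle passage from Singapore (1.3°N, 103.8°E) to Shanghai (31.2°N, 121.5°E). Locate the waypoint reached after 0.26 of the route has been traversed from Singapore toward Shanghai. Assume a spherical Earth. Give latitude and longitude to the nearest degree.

≈ 9°N, 108°E

Write both endpoints as unit vectors p₁, p₂ with components (cos φ cos λ, cos φ sin λ, sin φ).
The central angle between the endpoints is δ = arccos(p₁·p₂) ≈ 0.598 rad (34.3°).
Interpolate at f = 0.26 with slerp weights a = sin((1−f)δ)/sin δ ≈ 0.761, b = sin(fδ)/sin δ ≈ 0.275.
p = a·p₁ + b·p₂ ≈ (-0.304, 0.939, 0.160); φ = arcsin(p_z) ≈ 9.19°, λ = atan2(p_y, p_x) ≈ 107.96°.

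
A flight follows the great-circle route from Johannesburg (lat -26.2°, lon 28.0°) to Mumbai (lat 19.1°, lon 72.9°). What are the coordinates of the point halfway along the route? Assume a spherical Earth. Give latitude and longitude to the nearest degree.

Write both endpoints as unit vectors p₁, p₂ with components (cos φ cos λ, cos φ sin λ, sin φ).
The central angle between the endpoints is δ = arccos(p₁·p₂) ≈ 1.097 rad (62.9°).
Interpolate at f = 1/2 with slerp weights a = sin((1−f)δ)/sin δ ≈ 0.586, b = sin(fδ)/sin δ ≈ 0.586.
p = a·p₁ + b·p₂ ≈ (0.627, 0.776, -0.067); φ = arcsin(p_z) ≈ -3.84°, λ = atan2(p_y, p_x) ≈ 51.06°.

≈ lat -4°, lon 51°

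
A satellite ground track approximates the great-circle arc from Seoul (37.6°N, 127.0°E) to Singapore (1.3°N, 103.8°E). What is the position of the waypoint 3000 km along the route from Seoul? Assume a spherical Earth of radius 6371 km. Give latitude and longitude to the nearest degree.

≈ 15°N, 111°E

Convert each endpoint to a unit vector on the sphere (x = cos φ cos λ, y = cos φ sin λ, z = sin φ).
The central angle between the endpoints is δ = arccos(p₁·p₂) ≈ 0.735 rad (42.1°). The total great-circle distance is δ·R ≈ 0.735 × 6371 ≈ 4682 km, so the target fraction is f = 3000/4682 ≈ 0.641.
Interpolate at f ≈ 0.641 with slerp weights a = sin((1−f)δ)/sin δ ≈ 0.389, b = sin(fδ)/sin δ ≈ 0.677.
p = a·p₁ + b·p₂ ≈ (-0.347, 0.903, 0.253); φ = arcsin(p_z) ≈ 14.65°, λ = atan2(p_y, p_x) ≈ 111.01°.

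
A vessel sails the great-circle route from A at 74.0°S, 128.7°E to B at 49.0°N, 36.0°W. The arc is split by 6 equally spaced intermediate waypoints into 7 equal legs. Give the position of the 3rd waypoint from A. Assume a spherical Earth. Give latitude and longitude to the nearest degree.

≈ 38°S, 24°W

Convert each endpoint to a unit vector on the sphere (x = cos φ cos λ, y = cos φ sin λ, z = sin φ).
The central angle between the endpoints is δ = arccos(p₁·p₂) ≈ 2.690 rad (154.1°).
Interpolate at f = 3/7 with slerp weights a = sin((1−f)δ)/sin δ ≈ 2.292, b = sin(fδ)/sin δ ≈ 2.096.
p = a·p₁ + b·p₂ ≈ (0.717, -0.315, -0.621); φ = arcsin(p_z) ≈ -38.41°, λ = atan2(p_y, p_x) ≈ -23.72°.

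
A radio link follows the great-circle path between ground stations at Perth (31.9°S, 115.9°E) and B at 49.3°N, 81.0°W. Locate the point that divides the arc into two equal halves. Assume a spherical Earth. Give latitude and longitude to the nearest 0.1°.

Convert each endpoint to a unit vector on the sphere (x = cos φ cos λ, y = cos φ sin λ, z = sin φ).
The central angle between the endpoints is δ = arccos(p₁·p₂) ≈ 2.766 rad (158.5°).
Interpolate at f = 1/2 with slerp weights a = sin((1−f)δ)/sin δ ≈ 2.679, b = sin(fδ)/sin δ ≈ 2.679.
p = a·p₁ + b·p₂ ≈ (-0.720, 0.320, 0.615); φ = arcsin(p_z) ≈ 37.98°, λ = atan2(p_y, p_x) ≈ 156.01°.

≈ 38.0°N, 156.0°E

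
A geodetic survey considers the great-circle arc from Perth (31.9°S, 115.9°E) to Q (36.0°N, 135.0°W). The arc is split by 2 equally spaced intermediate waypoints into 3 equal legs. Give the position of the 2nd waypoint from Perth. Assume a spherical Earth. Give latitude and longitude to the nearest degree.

≈ (16°N, 175°W)

Write both endpoints as unit vectors p₁, p₂ with components (cos φ cos λ, cos φ sin λ, sin φ).
The central angle between the endpoints is δ = arccos(p₁·p₂) ≈ 2.136 rad (122.4°).
Interpolate at f = 2/3 with slerp weights a = sin((1−f)δ)/sin δ ≈ 0.773, b = sin(fδ)/sin δ ≈ 1.171.
p = a·p₁ + b·p₂ ≈ (-0.957, -0.079, 0.280); φ = arcsin(p_z) ≈ 16.24°, λ = atan2(p_y, p_x) ≈ -175.26°.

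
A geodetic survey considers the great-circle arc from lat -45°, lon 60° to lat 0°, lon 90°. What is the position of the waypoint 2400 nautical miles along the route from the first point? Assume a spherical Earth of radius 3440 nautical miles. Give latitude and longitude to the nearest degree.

≈ lat -11°, lon 84°

Convert each endpoint to a unit vector on the sphere (x = cos φ cos λ, y = cos φ sin λ, z = sin φ).
The central angle between the endpoints is δ = arccos(p₁·p₂) ≈ 0.912 rad (52.2°). The total great-circle distance is δ·R ≈ 0.912 × 3440 ≈ 3136 nmi, so the target fraction is f = 2400/3136 ≈ 0.765.
Interpolate at f ≈ 0.765 with slerp weights a = sin((1−f)δ)/sin δ ≈ 0.269, b = sin(fδ)/sin δ ≈ 0.813.
p = a·p₁ + b·p₂ ≈ (0.095, 0.977, -0.190); φ = arcsin(p_z) ≈ -10.95°, λ = atan2(p_y, p_x) ≈ 84.45°.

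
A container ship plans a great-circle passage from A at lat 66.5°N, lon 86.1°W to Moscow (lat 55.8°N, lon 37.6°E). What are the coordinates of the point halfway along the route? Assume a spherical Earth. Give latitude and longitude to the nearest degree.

≈ lat 75°N, lon 7°W

From cos δ = sin φ₁ sin φ₂ + cos φ₁ cos φ₂ cos Δλ, the central angle is δ ≈ 0.884 rad (50.6°).
Interpolate at f = 1/2 with slerp weights a = sin((1−f)δ)/sin δ ≈ 0.553, b = sin(fδ)/sin δ ≈ 0.553.
p = a·p₁ + b·p₂ ≈ (0.261, -0.030, 0.965); φ = arcsin(p_z) ≈ 74.75°, λ = atan2(p_y, p_x) ≈ -6.62°.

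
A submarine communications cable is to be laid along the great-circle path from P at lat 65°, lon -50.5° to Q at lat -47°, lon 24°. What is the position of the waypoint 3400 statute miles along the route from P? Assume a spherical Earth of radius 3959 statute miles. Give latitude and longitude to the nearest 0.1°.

From cos δ = sin φ₁ sin φ₂ + cos φ₁ cos φ₂ cos Δλ, the central angle is δ ≈ 2.197 rad (125.9°). The total great-circle distance is δ·R ≈ 2.197 × 3959 ≈ 8697 mi, so the target fraction is f = 3400/8697 ≈ 0.391.
Interpolate at f ≈ 0.391 with slerp weights a = sin((1−f)δ)/sin δ ≈ 1.201, b = sin(fδ)/sin δ ≈ 0.934.
p = a·p₁ + b·p₂ ≈ (0.905, -0.132, 0.405); φ = arcsin(p_z) ≈ 23.89°, λ = atan2(p_y, p_x) ≈ -8.32°.

≈ lat 23.9°, lon -8.3°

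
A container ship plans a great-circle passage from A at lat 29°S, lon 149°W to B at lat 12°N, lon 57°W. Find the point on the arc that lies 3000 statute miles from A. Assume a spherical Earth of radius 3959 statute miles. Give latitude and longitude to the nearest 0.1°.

≈ lat 14.6°S, lon 104.6°W

Write both endpoints as unit vectors p₁, p₂ with components (cos φ cos λ, cos φ sin λ, sin φ).
The central angle between the endpoints is δ = arccos(p₁·p₂) ≈ 1.702 rad (97.5°). The total great-circle distance is δ·R ≈ 1.702 × 3959 ≈ 6738 mi, so the target fraction is f = 3000/6738 ≈ 0.445.
Interpolate at f ≈ 0.445 with slerp weights a = sin((1−f)δ)/sin δ ≈ 0.817, b = sin(fδ)/sin δ ≈ 0.693.
p = a·p₁ + b·p₂ ≈ (-0.243, -0.937, -0.252); φ = arcsin(p_z) ≈ -14.59°, λ = atan2(p_y, p_x) ≈ -104.55°.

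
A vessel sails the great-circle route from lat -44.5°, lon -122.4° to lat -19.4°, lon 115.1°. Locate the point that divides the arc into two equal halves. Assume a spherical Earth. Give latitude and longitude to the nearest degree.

Write both endpoints as unit vectors p₁, p₂ with components (cos φ cos λ, cos φ sin λ, sin φ).
The central angle between the endpoints is δ = arccos(p₁·p₂) ≈ 1.700 rad (97.4°).
Interpolate at f = 1/2 with slerp weights a = sin((1−f)δ)/sin δ ≈ 0.758, b = sin(fδ)/sin δ ≈ 0.758.
p = a·p₁ + b·p₂ ≈ (-0.593, 0.191, -0.783); φ = arcsin(p_z) ≈ -51.50°, λ = atan2(p_y, p_x) ≈ 162.15°.

≈ lat -51°, lon 162°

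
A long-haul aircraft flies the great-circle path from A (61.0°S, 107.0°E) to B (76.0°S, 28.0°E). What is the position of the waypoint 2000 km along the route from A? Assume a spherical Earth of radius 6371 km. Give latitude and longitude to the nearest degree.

≈ (74°S, 73°E)

Convert each endpoint to a unit vector on the sphere (x = cos φ cos λ, y = cos φ sin λ, z = sin φ).
The central angle between the endpoints is δ = arccos(p₁·p₂) ≈ 0.514 rad (29.4°). The total great-circle distance is δ·R ≈ 0.514 × 6371 ≈ 3272 km, so the target fraction is f = 2000/3272 ≈ 0.611.
Interpolate at f ≈ 0.611 with slerp weights a = sin((1−f)δ)/sin δ ≈ 0.404, b = sin(fδ)/sin δ ≈ 0.629.
p = a·p₁ + b·p₂ ≈ (0.077, 0.259, -0.963); φ = arcsin(p_z) ≈ -74.35°, λ = atan2(p_y, p_x) ≈ 73.40°.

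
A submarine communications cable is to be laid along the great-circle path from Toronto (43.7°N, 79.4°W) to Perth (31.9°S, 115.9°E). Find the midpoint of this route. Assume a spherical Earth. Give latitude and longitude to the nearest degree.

≈ (34°N, 167°E)

Write both endpoints as unit vectors p₁, p₂ with components (cos φ cos λ, cos φ sin λ, sin φ).
The central angle between the endpoints is δ = arccos(p₁·p₂) ≈ 2.848 rad (163.2°).
Interpolate at f = 1/2 with slerp weights a = sin((1−f)δ)/sin δ ≈ 3.414, b = sin(fδ)/sin δ ≈ 3.414.
p = a·p₁ + b·p₂ ≈ (-0.812, 0.181, 0.555); φ = arcsin(p_z) ≈ 33.69°, λ = atan2(p_y, p_x) ≈ 167.42°.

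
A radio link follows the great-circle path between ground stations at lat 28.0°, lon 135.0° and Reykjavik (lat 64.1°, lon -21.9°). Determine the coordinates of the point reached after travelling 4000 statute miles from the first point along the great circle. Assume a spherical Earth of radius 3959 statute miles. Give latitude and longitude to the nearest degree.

≈ lat 81°, lon 73°

Convert each endpoint to a unit vector on the sphere (x = cos φ cos λ, y = cos φ sin λ, z = sin φ).
The central angle between the endpoints is δ = arccos(p₁·p₂) ≈ 1.503 rad (86.1°). The total great-circle distance is δ·R ≈ 1.503 × 3959 ≈ 5951 mi, so the target fraction is f = 4000/5951 ≈ 0.672.
Interpolate at f ≈ 0.672 with slerp weights a = sin((1−f)δ)/sin δ ≈ 0.474, b = sin(fδ)/sin δ ≈ 0.849.
p = a·p₁ + b·p₂ ≈ (0.048, 0.158, 0.986); φ = arcsin(p_z) ≈ 80.51°, λ = atan2(p_y, p_x) ≈ 73.07°.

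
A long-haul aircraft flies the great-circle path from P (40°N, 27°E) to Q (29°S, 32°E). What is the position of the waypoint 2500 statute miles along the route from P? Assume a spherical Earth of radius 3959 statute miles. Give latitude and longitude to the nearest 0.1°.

≈ (3.9°N, 29.8°E)

The haversine formula gives a central angle δ ≈ 1.207 rad (69.2°) between the endpoints. The total great-circle distance is δ·R ≈ 1.207 × 3959 ≈ 4779 mi, so the target fraction is f = 2500/4779 ≈ 0.523.
Interpolate at f ≈ 0.523 with slerp weights a = sin((1−f)δ)/sin δ ≈ 0.582, b = sin(fδ)/sin δ ≈ 0.632.
p = a·p₁ + b·p₂ ≈ (0.866, 0.495, 0.068); φ = arcsin(p_z) ≈ 3.91°, λ = atan2(p_y, p_x) ≈ 29.77°.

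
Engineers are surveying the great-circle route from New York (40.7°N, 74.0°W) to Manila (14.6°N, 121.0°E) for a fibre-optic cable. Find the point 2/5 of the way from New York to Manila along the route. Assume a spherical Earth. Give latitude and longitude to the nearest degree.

Write both endpoints as unit vectors p₁, p₂ with components (cos φ cos λ, cos φ sin λ, sin φ).
The central angle between the endpoints is δ = arccos(p₁·p₂) ≈ 2.146 rad (123.0°).
Interpolate at f = 2/5 with slerp weights a = sin((1−f)δ)/sin δ ≈ 1.145, b = sin(fδ)/sin δ ≈ 0.902.
p = a·p₁ + b·p₂ ≈ (-0.210, -0.086, 0.974); φ = arcsin(p_z) ≈ 76.86°, λ = atan2(p_y, p_x) ≈ -157.83°.

≈ 77°N, 158°W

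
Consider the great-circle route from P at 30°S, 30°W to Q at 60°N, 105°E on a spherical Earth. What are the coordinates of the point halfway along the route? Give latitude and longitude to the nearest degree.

From cos δ = sin φ₁ sin φ₂ + cos φ₁ cos φ₂ cos Δλ, the central angle is δ ≈ 2.403 rad (137.7°).
Interpolate at f = 1/2 with slerp weights a = sin((1−f)δ)/sin δ ≈ 1.385, b = sin(fδ)/sin δ ≈ 1.385.
p = a·p₁ + b·p₂ ≈ (0.859, 0.069, 0.507); φ = arcsin(p_z) ≈ 30.45°, λ = atan2(p_y, p_x) ≈ 4.60°.

≈ 30°N, 5°E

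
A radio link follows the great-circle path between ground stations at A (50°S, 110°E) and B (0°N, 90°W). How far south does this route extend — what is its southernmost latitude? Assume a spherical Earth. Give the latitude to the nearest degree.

≈ 74°S

The great circle lies in the plane with unit normal n̂ = (p₁ × p₂)/|p₁ × p₂|.
Here n̂_z ≈ +0.276; the vertex latitude is φ_max = arccos|n̂_z| ≈ 74.0°.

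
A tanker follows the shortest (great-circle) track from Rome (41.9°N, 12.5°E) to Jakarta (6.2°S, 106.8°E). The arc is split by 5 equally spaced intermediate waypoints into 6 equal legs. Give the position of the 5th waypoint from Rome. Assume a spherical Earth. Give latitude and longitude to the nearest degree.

≈ 5°N, 95°E

From cos δ = sin φ₁ sin φ₂ + cos φ₁ cos φ₂ cos Δλ, the central angle is δ ≈ 1.699 rad (97.3°).
Interpolate at f = 5/6 with slerp weights a = sin((1−f)δ)/sin δ ≈ 0.282, b = sin(fδ)/sin δ ≈ 0.996.
p = a·p₁ + b·p₂ ≈ (-0.082, 0.993, 0.081); φ = arcsin(p_z) ≈ 4.62°, λ = atan2(p_y, p_x) ≈ 94.69°.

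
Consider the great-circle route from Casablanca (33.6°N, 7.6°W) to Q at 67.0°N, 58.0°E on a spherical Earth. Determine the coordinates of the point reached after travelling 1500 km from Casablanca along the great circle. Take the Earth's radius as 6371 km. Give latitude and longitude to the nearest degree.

≈ 45°N, 1°E

Write both endpoints as unit vectors p₁, p₂ with components (cos φ cos λ, cos φ sin λ, sin φ).
The central angle between the endpoints is δ = arccos(p₁·p₂) ≈ 0.871 rad (49.9°). The total great-circle distance is δ·R ≈ 0.871 × 6371 ≈ 5551 km, so the target fraction is f = 1500/5551 ≈ 0.270.
Interpolate at f ≈ 0.270 with slerp weights a = sin((1−f)δ)/sin δ ≈ 0.776, b = sin(fδ)/sin δ ≈ 0.305.
p = a·p₁ + b·p₂ ≈ (0.704, 0.016, 0.710); φ = arcsin(p_z) ≈ 45.25°, λ = atan2(p_y, p_x) ≈ 1.26°.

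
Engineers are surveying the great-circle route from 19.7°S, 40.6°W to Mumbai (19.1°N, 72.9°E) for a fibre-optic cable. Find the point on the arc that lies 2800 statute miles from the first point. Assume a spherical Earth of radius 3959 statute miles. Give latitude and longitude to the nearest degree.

≈ 8°S, 1°W

The haversine formula gives a central angle δ ≈ 2.054 rad (117.7°) between the endpoints. The total great-circle distance is δ·R ≈ 2.054 × 3959 ≈ 8134 mi, so the target fraction is f = 2800/8134 ≈ 0.344.
Interpolate at f ≈ 0.344 with slerp weights a = sin((1−f)δ)/sin δ ≈ 1.101, b = sin(fδ)/sin δ ≈ 0.734.
p = a·p₁ + b·p₂ ≈ (0.991, -0.012, -0.131); φ = arcsin(p_z) ≈ -7.54°, λ = atan2(p_y, p_x) ≈ -0.69°.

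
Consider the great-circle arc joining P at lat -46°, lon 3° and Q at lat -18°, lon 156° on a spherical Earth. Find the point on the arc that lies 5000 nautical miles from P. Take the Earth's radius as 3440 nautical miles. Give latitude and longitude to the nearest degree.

Write both endpoints as unit vectors p₁, p₂ with components (cos φ cos λ, cos φ sin λ, sin φ).
The central angle between the endpoints is δ = arccos(p₁·p₂) ≈ 1.946 rad (111.5°). The total great-circle distance is δ·R ≈ 1.946 × 3440 ≈ 6694 nmi, so the target fraction is f = 5000/6694 ≈ 0.747.
Interpolate at f ≈ 0.747 with slerp weights a = sin((1−f)δ)/sin δ ≈ 0.508, b = sin(fδ)/sin δ ≈ 1.067.
p = a·p₁ + b·p₂ ≈ (-0.575, 0.431, -0.695); φ = arcsin(p_z) ≈ -44.05°, λ = atan2(p_y, p_x) ≈ 143.12°.

≈ lat -44°, lon 143°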